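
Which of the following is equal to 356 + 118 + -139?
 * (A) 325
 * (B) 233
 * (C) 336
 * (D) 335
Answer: D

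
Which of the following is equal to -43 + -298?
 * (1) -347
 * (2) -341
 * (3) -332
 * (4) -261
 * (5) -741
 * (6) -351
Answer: 2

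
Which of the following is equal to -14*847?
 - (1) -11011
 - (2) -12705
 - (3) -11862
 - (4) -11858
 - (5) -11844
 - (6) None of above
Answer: 4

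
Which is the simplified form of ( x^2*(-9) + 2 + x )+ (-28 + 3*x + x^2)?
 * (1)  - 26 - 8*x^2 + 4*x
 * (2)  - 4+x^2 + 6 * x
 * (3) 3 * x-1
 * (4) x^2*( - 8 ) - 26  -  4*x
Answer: 1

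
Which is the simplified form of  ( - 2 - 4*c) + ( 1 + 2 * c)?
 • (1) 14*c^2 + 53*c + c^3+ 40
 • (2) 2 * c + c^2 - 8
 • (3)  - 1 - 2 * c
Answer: 3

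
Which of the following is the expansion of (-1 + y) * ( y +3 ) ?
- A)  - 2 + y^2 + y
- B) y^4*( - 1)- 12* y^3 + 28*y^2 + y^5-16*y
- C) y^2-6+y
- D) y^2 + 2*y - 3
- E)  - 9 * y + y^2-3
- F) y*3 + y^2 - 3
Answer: D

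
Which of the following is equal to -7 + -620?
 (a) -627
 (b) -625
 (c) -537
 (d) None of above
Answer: a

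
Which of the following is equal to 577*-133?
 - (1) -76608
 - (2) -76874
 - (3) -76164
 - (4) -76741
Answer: 4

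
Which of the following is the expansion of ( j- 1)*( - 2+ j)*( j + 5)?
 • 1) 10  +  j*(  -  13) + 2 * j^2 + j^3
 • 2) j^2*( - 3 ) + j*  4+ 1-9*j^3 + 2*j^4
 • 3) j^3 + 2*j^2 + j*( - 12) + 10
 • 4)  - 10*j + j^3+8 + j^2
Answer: 1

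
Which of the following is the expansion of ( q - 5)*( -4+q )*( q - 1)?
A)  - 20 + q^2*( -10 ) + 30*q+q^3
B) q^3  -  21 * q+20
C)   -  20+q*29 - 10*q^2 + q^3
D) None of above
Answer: C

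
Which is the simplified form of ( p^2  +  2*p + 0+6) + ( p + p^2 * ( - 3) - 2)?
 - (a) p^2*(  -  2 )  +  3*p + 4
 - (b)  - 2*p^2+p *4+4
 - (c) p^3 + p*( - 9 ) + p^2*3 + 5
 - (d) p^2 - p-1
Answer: a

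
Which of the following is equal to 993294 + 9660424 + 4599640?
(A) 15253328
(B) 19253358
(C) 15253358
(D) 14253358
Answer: C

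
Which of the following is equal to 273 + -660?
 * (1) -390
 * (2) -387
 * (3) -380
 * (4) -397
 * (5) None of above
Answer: 2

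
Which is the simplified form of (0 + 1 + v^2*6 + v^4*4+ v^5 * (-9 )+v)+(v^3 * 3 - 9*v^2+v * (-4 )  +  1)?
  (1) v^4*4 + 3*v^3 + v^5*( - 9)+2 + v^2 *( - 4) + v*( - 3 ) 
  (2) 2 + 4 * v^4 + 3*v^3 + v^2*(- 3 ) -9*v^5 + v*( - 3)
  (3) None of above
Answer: 2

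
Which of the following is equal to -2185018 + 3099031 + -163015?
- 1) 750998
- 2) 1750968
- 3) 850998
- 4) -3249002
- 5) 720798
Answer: 1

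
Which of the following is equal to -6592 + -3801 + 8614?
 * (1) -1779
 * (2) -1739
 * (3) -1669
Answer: 1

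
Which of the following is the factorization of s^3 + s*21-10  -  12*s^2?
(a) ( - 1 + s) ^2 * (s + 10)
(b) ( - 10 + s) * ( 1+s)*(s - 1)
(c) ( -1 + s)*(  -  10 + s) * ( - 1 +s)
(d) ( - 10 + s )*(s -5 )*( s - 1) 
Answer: c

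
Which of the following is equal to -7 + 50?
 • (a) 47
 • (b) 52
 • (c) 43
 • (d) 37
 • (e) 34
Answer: c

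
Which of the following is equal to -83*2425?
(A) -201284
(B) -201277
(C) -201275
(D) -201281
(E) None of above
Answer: C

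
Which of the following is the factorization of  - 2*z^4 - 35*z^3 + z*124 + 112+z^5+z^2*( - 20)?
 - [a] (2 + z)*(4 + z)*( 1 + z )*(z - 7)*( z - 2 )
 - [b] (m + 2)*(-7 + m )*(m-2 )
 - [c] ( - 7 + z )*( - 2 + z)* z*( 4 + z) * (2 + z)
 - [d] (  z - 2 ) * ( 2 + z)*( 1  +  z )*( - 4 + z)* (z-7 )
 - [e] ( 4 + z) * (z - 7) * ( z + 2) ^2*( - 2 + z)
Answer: a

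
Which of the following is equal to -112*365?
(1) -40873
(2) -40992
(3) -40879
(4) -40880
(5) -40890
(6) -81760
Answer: 4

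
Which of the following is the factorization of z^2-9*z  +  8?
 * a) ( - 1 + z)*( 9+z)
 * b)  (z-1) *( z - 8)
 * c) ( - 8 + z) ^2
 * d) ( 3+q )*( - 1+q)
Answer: b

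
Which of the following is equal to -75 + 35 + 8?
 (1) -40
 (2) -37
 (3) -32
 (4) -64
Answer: 3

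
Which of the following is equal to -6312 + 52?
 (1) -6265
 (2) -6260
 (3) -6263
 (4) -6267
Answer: 2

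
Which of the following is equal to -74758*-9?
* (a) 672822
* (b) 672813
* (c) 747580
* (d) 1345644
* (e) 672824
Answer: a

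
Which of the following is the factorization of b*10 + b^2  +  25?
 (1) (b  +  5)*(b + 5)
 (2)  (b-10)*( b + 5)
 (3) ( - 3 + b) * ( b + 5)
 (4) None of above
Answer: 1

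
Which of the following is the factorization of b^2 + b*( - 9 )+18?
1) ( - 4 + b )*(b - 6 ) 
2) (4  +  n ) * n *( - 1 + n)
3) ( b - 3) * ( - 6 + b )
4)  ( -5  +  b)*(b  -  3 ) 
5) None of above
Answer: 3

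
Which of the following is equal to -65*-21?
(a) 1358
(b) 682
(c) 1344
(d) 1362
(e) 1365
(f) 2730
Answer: e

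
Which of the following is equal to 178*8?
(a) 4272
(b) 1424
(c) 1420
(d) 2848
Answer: b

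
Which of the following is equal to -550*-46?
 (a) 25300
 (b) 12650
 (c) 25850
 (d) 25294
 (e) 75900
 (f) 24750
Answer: a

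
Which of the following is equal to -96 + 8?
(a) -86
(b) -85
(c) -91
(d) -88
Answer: d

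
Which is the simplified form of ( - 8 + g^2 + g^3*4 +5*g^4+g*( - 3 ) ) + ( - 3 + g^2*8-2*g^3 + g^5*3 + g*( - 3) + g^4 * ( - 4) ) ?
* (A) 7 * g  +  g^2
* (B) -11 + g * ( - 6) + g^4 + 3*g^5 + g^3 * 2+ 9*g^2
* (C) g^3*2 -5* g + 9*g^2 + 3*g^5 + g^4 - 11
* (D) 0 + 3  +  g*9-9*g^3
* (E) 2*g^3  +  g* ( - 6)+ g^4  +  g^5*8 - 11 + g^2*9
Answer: B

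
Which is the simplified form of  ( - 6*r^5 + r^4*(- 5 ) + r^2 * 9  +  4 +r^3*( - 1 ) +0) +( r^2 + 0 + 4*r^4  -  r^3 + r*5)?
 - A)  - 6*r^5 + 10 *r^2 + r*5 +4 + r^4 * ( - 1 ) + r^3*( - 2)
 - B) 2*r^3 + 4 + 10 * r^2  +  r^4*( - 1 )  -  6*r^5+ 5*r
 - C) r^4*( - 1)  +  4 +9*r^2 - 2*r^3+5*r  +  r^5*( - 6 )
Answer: A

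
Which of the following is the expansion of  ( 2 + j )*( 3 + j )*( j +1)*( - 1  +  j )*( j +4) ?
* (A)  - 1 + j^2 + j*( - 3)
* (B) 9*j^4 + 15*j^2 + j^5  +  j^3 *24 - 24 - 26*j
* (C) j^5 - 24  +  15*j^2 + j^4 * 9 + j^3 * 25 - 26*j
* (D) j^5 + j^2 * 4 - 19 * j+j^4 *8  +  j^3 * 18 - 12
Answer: C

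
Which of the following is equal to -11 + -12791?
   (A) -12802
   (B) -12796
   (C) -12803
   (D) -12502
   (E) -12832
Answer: A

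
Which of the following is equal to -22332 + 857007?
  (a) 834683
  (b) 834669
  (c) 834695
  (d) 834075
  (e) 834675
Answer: e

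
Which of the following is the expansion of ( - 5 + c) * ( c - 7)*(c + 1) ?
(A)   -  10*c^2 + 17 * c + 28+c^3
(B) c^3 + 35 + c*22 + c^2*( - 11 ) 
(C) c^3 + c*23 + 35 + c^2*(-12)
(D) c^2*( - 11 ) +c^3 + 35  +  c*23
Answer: D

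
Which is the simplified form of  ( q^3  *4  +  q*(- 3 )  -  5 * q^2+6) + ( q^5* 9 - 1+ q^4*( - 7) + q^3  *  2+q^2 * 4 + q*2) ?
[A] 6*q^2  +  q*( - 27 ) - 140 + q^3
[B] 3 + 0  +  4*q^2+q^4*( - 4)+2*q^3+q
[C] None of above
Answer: C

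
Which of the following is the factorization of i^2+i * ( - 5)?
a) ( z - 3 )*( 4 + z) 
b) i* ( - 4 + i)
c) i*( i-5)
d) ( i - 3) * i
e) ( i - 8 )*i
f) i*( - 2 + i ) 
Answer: c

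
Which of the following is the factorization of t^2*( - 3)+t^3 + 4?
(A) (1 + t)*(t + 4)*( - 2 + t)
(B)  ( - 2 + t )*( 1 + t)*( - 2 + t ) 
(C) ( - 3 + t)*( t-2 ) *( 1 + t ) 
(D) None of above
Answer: B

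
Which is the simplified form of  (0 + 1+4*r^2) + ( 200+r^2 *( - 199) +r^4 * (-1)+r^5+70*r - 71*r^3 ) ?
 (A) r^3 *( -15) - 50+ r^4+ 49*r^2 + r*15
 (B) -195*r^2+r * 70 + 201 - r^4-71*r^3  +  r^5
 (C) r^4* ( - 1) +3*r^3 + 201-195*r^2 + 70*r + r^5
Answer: B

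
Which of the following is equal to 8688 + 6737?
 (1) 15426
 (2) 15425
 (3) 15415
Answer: 2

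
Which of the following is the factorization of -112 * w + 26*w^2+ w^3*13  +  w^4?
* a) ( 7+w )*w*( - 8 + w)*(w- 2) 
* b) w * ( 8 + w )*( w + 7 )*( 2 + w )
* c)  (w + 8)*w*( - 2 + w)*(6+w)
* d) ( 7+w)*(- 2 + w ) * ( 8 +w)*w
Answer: d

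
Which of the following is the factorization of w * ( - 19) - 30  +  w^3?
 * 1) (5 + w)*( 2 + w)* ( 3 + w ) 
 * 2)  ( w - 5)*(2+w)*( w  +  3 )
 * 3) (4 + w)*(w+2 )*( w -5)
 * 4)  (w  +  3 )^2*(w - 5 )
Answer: 2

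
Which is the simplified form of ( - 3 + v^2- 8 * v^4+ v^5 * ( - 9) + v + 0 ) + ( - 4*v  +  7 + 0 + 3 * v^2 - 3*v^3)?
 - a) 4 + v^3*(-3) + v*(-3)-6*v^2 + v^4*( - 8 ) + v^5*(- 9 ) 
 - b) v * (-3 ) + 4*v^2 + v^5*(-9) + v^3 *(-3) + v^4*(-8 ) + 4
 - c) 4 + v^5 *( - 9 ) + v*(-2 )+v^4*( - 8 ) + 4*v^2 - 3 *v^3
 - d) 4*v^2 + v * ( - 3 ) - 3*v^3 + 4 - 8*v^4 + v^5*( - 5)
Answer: b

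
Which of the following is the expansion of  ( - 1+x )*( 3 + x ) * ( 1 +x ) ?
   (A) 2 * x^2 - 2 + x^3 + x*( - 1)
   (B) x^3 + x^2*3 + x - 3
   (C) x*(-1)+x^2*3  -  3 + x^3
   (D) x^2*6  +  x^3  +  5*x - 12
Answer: C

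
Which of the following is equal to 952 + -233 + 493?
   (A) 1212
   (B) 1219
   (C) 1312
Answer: A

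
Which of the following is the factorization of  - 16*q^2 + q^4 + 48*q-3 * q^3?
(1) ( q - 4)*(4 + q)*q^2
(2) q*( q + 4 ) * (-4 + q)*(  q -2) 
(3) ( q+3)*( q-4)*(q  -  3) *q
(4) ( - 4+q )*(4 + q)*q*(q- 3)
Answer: 4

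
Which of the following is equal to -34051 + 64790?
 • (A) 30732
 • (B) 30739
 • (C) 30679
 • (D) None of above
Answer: B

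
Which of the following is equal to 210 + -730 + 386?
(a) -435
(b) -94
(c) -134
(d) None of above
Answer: c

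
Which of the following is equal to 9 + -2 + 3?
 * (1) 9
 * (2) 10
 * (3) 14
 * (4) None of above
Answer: 2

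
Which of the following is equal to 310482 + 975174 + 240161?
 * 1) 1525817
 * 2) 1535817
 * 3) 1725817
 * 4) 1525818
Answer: 1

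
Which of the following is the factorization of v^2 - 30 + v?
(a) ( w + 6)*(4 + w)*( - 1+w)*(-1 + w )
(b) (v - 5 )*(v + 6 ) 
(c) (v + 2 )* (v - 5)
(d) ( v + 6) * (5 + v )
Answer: b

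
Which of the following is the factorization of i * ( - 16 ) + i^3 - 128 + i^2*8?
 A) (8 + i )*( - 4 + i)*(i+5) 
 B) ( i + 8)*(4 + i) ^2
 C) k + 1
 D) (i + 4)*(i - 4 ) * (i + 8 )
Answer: D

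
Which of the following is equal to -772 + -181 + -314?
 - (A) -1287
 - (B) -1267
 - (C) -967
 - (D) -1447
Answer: B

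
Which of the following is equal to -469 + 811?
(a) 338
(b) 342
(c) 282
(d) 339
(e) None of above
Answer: b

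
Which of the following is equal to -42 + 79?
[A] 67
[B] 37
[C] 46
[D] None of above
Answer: B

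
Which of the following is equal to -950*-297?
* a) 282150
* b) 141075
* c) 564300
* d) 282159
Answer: a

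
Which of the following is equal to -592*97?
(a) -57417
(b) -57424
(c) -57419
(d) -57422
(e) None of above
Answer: b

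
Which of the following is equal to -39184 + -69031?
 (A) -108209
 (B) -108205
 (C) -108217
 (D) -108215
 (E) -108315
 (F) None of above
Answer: D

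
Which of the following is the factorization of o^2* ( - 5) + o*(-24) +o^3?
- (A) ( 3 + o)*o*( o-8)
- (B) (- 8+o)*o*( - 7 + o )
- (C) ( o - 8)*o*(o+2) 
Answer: A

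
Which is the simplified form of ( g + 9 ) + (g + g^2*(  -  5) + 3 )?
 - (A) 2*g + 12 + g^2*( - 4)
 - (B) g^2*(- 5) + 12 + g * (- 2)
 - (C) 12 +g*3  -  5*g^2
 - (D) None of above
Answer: D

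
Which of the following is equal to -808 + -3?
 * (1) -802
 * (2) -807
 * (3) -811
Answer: 3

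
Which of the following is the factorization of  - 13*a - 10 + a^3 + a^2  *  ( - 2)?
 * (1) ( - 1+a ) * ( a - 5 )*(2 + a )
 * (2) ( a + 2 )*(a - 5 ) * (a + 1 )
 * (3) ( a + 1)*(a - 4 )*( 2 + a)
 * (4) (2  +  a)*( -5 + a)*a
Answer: 2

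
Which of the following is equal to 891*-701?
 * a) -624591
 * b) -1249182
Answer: a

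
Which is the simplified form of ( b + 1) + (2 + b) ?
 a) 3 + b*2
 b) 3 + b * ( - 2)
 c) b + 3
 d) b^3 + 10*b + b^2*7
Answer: a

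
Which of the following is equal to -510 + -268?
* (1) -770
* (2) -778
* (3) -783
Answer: 2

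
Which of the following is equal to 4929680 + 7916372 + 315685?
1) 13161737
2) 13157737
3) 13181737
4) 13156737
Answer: 1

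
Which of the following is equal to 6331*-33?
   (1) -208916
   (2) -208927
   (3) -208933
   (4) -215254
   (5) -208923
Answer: 5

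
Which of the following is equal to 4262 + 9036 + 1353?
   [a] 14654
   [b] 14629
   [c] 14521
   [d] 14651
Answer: d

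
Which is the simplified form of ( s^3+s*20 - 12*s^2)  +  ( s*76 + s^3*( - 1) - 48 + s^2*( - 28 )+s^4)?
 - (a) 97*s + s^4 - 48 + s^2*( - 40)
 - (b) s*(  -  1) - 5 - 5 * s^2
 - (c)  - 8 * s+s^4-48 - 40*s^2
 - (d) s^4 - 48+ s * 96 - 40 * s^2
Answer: d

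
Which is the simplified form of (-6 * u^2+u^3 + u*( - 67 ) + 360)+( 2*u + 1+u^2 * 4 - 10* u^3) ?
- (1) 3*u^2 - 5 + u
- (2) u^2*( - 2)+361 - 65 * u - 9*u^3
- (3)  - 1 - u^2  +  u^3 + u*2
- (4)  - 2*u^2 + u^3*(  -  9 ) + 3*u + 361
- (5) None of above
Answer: 2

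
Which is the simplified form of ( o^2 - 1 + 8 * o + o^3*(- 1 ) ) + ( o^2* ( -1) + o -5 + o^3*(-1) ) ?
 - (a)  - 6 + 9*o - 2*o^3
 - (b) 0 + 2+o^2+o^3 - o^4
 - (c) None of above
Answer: a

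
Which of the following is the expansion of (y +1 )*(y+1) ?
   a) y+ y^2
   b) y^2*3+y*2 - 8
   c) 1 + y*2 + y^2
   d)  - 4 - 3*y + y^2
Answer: c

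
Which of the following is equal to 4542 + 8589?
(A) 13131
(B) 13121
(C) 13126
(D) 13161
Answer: A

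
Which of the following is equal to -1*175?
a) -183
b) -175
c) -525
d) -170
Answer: b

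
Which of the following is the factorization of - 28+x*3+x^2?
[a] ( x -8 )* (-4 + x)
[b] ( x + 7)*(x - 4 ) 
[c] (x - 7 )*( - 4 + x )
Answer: b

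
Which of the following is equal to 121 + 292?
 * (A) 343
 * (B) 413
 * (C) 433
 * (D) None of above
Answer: B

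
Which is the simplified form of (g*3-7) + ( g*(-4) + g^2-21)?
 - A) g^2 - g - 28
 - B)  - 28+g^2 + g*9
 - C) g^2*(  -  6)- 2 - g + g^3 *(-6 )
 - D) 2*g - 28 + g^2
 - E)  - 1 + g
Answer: A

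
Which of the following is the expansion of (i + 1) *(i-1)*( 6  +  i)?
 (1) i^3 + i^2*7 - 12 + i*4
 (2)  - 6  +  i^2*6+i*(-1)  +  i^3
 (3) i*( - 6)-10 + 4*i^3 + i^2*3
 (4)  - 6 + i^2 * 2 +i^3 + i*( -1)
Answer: 2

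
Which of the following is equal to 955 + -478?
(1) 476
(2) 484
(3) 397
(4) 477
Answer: 4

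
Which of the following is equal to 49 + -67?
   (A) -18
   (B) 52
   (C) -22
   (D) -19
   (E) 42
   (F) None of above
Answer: A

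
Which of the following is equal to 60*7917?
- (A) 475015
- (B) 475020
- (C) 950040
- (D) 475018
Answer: B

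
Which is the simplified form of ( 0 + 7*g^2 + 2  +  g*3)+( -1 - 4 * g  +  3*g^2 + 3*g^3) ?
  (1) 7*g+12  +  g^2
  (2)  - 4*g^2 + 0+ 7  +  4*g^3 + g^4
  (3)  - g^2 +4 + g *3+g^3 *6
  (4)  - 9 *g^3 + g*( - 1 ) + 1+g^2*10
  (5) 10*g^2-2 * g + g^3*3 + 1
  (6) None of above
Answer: 6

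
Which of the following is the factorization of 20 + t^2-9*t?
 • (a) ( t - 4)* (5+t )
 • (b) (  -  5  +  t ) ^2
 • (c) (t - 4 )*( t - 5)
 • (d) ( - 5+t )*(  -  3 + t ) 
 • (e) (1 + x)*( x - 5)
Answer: c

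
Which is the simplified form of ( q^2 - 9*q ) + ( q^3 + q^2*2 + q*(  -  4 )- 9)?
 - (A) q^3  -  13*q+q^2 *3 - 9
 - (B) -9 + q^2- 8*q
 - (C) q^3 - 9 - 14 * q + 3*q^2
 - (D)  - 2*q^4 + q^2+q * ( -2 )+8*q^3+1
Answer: A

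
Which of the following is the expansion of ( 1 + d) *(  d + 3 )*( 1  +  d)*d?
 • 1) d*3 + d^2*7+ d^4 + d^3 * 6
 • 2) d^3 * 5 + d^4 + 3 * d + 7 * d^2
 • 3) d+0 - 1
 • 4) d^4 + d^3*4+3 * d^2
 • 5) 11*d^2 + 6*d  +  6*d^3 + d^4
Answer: 2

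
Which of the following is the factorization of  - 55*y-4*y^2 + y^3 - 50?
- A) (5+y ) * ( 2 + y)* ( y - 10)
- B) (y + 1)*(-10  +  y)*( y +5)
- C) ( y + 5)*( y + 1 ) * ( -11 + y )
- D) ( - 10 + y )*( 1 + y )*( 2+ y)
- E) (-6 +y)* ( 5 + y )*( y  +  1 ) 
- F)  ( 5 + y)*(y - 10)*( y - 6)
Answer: B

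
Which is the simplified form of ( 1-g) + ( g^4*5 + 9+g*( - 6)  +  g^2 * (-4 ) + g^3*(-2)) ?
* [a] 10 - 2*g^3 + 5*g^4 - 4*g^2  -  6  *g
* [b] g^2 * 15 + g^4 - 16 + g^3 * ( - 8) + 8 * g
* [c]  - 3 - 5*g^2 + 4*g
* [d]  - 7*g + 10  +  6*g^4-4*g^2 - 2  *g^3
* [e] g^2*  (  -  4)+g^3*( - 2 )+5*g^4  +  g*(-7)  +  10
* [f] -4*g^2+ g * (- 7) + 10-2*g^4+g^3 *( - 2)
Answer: e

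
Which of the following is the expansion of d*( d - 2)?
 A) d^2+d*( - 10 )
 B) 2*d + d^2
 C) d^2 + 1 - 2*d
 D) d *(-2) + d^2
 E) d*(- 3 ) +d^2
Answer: D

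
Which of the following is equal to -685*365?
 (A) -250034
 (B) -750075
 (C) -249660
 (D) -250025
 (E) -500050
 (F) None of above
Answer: D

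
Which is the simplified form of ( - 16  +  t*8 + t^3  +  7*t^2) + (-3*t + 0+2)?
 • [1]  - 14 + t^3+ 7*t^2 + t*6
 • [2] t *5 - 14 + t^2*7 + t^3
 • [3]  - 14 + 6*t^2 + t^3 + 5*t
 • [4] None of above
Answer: 2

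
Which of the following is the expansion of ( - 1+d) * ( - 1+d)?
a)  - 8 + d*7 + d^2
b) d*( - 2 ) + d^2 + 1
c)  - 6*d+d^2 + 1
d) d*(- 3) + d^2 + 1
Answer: b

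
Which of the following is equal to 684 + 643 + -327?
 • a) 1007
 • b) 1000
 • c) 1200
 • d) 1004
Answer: b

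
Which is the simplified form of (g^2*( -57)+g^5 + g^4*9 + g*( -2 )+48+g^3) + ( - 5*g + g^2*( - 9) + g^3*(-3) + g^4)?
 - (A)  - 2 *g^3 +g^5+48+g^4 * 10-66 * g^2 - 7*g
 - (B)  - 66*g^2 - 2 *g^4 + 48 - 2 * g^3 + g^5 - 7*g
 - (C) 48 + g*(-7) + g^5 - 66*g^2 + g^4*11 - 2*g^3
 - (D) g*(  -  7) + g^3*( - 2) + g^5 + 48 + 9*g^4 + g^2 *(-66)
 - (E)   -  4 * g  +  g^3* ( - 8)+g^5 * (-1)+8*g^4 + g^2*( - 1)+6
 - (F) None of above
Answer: A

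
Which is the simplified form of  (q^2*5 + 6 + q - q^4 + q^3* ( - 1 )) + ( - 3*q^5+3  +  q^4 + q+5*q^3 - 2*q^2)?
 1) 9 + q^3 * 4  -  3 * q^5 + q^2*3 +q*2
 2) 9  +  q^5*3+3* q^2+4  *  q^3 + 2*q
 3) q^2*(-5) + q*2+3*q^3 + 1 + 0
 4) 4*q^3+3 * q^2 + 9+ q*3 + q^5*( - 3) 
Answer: 1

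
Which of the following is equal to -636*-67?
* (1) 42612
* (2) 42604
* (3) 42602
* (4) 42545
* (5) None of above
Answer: 1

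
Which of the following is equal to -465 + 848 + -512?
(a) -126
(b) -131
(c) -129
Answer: c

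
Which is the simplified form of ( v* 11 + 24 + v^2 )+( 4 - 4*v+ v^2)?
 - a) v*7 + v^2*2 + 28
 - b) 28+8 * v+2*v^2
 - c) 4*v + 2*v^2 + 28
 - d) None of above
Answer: a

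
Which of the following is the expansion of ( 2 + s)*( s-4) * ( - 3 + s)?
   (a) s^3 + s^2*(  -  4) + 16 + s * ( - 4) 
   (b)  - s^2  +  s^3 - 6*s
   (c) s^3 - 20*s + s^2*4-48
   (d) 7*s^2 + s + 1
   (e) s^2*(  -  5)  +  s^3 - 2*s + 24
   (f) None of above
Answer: e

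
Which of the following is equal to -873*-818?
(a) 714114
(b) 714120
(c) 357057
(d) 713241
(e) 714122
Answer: a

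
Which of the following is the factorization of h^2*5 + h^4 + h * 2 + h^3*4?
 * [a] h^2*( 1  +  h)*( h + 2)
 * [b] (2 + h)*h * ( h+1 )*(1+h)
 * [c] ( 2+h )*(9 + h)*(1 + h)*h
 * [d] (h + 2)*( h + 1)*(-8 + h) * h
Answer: b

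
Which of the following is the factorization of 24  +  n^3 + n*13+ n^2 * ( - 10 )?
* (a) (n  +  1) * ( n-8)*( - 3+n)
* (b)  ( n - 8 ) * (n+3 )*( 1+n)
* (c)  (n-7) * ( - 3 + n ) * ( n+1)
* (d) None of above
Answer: a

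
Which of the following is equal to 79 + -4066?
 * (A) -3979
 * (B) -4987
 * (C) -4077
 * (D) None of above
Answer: D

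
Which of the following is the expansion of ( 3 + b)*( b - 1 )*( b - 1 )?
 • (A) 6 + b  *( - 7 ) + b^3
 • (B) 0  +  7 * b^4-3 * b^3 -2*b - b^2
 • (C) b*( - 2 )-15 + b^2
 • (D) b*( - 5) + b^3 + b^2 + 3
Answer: D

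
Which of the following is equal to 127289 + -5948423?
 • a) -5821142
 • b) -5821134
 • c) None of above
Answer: b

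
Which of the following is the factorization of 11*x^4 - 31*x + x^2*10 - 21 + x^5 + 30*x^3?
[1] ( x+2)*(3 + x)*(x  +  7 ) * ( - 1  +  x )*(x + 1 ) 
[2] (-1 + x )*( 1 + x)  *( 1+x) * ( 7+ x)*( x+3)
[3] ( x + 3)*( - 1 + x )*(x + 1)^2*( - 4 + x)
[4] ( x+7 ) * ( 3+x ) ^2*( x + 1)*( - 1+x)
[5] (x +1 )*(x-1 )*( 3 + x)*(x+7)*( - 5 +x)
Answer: 2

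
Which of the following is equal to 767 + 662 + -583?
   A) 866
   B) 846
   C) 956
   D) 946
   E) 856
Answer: B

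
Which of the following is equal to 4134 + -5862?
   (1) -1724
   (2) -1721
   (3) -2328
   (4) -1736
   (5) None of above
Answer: 5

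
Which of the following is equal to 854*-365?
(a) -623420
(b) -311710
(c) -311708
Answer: b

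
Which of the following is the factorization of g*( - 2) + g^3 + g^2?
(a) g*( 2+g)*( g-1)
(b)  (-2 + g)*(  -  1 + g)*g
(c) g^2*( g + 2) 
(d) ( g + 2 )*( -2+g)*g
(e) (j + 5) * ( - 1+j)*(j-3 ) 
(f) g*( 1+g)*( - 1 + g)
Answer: a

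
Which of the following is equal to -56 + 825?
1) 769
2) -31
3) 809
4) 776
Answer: 1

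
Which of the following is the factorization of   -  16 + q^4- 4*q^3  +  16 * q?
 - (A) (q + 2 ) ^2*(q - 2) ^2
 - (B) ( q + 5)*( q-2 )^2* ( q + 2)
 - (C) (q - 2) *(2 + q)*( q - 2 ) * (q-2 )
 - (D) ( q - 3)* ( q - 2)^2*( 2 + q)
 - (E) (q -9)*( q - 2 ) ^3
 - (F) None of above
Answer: C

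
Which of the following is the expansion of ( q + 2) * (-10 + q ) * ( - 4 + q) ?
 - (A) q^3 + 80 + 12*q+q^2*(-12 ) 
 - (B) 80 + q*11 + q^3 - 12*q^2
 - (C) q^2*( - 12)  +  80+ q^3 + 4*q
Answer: A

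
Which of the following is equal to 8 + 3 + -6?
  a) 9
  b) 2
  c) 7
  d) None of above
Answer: d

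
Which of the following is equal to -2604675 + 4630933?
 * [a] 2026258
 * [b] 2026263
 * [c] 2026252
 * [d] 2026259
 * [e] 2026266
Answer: a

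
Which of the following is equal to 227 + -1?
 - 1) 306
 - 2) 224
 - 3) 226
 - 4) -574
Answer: 3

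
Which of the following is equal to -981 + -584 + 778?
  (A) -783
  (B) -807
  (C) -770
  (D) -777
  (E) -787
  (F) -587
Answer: E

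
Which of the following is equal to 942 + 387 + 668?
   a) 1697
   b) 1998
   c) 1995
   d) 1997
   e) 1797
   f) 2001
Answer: d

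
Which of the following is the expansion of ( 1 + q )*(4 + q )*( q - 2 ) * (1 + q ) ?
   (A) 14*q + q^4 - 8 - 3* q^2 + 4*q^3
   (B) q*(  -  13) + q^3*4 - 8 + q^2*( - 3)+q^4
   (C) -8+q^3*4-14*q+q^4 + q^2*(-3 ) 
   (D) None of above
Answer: C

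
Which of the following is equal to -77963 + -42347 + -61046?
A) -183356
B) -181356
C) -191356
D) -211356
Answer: B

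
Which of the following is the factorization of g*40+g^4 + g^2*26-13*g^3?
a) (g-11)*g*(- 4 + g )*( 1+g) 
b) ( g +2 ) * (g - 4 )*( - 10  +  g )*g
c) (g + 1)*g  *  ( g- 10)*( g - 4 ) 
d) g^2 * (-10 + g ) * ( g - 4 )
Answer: c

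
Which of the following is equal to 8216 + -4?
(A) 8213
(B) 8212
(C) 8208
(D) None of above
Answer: B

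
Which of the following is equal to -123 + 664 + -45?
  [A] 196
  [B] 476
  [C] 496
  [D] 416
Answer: C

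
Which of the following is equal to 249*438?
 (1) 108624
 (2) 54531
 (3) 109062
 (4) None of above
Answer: 3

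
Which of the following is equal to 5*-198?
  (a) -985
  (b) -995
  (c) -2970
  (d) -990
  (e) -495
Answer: d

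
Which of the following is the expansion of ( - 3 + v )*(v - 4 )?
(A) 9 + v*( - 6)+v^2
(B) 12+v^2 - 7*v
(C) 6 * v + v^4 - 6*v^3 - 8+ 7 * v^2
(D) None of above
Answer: B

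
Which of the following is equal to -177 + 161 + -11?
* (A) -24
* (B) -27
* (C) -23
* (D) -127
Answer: B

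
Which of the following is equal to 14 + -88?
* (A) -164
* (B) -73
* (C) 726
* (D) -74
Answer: D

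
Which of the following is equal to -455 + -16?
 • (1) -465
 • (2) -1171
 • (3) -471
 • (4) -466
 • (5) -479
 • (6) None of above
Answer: 3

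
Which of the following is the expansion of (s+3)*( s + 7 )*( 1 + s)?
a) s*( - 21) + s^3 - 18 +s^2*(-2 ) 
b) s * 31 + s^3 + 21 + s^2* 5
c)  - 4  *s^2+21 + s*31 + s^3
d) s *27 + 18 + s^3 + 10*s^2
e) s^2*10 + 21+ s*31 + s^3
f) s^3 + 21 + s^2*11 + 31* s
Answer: f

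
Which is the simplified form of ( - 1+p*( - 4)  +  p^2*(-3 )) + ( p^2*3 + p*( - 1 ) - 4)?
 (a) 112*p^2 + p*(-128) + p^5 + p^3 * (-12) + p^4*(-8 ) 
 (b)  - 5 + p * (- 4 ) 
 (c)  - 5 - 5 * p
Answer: c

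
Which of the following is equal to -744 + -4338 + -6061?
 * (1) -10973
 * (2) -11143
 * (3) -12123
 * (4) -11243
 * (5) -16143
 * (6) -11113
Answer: 2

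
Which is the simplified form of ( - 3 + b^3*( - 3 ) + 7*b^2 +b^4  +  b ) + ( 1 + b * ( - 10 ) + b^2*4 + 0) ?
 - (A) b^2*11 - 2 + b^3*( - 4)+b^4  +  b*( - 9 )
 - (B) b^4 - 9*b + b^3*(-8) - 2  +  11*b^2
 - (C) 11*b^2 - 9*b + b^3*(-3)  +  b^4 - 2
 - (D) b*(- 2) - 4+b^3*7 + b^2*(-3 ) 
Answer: C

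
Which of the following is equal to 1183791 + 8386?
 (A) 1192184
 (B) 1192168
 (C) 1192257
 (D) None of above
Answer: D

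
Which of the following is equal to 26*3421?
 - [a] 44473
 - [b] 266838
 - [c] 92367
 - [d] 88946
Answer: d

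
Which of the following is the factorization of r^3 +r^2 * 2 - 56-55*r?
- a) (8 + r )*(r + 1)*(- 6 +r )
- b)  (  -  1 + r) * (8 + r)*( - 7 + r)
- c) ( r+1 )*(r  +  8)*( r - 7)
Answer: c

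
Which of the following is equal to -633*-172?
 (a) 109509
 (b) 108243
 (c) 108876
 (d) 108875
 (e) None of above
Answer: c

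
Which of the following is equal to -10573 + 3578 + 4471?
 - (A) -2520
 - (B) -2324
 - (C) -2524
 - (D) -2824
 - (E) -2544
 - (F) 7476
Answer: C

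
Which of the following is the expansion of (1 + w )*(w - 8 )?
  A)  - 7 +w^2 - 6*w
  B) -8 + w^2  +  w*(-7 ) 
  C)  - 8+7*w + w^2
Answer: B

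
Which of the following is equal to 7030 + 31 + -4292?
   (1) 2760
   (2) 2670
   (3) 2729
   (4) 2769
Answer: 4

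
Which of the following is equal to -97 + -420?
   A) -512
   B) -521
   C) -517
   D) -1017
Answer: C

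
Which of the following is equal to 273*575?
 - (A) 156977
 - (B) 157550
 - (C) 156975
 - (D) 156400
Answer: C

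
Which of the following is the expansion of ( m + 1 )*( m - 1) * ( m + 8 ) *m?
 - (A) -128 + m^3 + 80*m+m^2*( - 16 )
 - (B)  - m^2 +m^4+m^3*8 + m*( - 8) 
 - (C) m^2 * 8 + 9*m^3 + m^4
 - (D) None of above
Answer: B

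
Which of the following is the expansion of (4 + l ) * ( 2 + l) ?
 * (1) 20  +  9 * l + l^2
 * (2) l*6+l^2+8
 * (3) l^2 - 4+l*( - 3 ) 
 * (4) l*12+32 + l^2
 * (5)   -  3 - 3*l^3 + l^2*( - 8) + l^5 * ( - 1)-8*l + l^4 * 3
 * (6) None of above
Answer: 2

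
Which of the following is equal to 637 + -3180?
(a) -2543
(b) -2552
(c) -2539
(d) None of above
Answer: a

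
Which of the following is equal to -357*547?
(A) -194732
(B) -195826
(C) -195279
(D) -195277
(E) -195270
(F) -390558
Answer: C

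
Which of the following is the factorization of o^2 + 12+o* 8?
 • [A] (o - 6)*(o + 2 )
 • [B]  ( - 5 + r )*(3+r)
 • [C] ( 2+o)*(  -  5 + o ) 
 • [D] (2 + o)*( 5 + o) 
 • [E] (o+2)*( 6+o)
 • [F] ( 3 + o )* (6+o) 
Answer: E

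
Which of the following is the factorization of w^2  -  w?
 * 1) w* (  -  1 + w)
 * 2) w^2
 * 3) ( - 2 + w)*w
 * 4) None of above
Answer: 1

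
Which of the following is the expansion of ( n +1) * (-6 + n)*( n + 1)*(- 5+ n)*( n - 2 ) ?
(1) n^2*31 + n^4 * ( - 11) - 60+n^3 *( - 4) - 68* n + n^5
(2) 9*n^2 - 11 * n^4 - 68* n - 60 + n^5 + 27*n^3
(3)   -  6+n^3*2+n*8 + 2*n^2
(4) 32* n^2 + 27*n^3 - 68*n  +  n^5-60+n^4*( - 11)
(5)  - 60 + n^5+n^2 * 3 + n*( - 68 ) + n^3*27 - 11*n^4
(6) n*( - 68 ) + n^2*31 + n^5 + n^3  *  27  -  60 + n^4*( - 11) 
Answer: 6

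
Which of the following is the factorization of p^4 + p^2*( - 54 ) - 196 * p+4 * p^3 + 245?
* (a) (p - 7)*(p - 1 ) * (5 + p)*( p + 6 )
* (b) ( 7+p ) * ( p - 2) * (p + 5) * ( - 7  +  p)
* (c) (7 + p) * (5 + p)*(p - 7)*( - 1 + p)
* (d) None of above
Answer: c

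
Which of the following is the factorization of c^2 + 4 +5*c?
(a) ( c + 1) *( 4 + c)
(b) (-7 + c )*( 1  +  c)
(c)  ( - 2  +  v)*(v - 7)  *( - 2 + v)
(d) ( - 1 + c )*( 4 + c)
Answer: a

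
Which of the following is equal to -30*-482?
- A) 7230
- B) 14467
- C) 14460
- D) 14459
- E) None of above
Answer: C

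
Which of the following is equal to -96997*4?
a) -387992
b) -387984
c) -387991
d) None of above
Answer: d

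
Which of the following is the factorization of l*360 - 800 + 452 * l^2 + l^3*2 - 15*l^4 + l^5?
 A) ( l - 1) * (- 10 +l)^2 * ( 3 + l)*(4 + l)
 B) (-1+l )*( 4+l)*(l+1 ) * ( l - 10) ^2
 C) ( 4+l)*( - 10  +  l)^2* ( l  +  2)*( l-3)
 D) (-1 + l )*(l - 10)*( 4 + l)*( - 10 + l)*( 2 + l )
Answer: D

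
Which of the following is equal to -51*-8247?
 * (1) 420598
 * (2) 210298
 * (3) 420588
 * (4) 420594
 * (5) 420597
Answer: 5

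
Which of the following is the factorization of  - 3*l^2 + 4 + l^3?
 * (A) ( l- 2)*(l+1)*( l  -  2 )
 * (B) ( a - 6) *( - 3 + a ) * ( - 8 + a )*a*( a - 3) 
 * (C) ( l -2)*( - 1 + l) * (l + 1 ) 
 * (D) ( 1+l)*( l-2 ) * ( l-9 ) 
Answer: A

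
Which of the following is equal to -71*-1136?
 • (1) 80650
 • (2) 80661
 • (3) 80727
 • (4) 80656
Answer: 4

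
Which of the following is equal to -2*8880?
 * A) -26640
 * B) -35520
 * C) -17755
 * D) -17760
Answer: D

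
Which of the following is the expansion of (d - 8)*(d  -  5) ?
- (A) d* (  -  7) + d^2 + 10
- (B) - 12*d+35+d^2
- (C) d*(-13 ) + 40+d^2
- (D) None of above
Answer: C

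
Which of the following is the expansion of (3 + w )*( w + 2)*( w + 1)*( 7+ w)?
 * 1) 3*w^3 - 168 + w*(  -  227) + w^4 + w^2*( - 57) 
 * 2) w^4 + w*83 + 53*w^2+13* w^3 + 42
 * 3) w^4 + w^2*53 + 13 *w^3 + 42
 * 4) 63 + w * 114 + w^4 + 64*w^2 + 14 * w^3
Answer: 2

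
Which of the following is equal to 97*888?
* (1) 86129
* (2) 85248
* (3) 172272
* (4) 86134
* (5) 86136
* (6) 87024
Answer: 5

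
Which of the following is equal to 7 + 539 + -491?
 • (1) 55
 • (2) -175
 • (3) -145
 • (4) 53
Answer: 1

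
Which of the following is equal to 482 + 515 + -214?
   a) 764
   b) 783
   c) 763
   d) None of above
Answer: b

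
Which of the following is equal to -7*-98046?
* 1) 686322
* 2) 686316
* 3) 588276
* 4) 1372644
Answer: 1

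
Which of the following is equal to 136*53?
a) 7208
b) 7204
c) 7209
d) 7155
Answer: a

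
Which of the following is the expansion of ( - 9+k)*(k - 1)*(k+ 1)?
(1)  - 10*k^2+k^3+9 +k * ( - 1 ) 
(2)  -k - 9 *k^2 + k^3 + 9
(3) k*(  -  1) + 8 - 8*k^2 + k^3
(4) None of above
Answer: 2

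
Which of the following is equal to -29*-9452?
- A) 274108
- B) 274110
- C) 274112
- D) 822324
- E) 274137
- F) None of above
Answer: A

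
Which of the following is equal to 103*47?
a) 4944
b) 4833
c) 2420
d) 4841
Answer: d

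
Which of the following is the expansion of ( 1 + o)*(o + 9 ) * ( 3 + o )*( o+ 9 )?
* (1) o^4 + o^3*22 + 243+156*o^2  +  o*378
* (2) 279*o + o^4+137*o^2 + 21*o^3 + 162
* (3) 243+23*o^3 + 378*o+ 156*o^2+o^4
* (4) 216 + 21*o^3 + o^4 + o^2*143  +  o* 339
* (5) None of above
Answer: 1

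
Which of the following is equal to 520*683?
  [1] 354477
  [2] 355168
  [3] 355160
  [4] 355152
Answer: 3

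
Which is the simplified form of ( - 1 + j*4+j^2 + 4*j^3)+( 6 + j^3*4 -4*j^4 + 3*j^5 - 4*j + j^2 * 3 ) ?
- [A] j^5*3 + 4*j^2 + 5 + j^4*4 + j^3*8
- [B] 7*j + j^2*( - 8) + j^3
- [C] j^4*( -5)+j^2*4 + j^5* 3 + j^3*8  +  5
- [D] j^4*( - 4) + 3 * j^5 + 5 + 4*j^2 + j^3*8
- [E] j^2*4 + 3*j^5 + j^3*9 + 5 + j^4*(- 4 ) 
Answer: D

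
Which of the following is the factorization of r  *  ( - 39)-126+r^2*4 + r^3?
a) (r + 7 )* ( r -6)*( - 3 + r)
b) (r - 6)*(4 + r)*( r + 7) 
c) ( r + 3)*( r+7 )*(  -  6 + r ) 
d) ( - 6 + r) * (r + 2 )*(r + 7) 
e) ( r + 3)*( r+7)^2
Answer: c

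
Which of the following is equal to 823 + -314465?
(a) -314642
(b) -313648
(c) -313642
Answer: c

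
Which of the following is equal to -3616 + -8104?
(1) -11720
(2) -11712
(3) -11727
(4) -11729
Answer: 1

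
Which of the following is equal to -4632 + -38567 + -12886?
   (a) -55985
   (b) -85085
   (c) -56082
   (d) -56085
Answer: d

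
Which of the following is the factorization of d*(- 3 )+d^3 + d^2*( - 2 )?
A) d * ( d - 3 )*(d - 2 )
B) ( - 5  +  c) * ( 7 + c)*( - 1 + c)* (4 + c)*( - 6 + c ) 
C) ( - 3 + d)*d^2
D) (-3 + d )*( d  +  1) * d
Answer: D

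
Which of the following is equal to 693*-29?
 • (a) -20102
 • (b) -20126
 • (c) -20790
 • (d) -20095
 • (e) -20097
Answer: e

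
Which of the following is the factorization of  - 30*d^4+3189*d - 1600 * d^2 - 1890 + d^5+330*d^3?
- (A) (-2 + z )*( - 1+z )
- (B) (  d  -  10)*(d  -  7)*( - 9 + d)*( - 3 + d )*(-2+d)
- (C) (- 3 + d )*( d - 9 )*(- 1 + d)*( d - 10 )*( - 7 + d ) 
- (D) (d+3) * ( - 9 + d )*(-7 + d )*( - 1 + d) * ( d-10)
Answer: C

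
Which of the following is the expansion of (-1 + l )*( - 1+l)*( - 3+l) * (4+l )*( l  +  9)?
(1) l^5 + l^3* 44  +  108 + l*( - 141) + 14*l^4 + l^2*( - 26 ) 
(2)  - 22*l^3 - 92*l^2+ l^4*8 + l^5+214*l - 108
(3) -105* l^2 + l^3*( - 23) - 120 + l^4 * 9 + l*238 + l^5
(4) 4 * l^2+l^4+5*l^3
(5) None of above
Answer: 5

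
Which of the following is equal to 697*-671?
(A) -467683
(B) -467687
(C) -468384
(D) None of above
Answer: B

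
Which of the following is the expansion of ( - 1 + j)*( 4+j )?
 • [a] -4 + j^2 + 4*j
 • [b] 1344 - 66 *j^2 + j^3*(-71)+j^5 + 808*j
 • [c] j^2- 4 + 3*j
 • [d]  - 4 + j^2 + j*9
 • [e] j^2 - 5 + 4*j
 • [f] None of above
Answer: c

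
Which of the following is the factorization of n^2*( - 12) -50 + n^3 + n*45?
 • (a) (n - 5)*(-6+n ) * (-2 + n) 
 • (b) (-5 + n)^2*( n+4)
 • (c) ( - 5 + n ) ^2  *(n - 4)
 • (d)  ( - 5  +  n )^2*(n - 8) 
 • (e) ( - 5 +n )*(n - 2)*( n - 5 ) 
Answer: e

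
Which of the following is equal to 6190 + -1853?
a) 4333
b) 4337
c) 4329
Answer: b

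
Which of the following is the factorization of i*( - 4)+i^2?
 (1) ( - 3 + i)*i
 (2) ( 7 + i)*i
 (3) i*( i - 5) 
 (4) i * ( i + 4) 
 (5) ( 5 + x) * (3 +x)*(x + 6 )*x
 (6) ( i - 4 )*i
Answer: 6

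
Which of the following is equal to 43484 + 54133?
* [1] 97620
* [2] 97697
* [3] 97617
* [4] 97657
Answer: 3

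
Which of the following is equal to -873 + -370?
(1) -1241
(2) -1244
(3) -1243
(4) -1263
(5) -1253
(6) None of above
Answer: 3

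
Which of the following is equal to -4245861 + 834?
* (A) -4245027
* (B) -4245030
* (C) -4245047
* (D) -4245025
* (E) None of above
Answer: A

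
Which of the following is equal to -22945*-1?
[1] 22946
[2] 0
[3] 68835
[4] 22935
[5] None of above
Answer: 5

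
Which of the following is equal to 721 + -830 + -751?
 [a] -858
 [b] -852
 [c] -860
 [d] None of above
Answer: c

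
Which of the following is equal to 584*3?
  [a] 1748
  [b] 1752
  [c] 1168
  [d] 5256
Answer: b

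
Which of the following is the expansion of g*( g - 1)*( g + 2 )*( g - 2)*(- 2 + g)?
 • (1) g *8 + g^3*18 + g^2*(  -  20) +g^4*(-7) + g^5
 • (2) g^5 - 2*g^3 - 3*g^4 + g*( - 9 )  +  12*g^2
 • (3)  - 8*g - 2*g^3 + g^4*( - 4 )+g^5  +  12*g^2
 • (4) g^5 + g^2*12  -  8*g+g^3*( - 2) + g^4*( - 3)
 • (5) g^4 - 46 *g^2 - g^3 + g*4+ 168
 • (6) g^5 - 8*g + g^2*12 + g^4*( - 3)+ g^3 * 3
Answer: 4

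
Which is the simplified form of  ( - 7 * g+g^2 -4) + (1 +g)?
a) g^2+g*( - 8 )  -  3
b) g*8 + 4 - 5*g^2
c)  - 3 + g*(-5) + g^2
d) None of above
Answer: d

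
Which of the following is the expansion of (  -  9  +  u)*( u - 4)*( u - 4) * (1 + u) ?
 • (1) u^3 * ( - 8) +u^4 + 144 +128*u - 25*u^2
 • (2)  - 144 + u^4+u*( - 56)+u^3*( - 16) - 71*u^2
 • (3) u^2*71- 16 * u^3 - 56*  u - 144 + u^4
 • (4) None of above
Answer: 3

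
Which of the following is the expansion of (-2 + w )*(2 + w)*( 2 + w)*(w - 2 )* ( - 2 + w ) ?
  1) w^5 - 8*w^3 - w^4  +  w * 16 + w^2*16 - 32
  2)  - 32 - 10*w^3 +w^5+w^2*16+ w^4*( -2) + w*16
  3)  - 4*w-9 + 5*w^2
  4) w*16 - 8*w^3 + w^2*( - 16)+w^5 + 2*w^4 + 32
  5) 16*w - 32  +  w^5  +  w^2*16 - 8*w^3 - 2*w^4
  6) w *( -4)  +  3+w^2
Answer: 5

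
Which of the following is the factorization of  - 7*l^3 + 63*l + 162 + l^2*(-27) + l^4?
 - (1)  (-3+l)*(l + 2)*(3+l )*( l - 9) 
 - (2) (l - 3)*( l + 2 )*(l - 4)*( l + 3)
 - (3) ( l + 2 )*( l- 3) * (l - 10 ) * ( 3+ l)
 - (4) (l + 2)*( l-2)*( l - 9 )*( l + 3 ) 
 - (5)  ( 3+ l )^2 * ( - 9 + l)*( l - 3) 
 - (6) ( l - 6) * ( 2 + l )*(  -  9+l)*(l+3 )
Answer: 1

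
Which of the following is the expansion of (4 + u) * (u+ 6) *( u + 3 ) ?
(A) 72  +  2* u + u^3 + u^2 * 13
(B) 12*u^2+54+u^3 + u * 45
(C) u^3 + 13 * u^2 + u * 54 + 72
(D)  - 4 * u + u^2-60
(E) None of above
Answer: C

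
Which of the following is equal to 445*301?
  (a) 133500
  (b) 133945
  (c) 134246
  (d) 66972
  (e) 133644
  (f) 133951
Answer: b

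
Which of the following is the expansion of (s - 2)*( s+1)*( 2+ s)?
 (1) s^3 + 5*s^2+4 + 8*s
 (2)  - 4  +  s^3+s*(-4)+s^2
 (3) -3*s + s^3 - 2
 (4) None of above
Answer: 2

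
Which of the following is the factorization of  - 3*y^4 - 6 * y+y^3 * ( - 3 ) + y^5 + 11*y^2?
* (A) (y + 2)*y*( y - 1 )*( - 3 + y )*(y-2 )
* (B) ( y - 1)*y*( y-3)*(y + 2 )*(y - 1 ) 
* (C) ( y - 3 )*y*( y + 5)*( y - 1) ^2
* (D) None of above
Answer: B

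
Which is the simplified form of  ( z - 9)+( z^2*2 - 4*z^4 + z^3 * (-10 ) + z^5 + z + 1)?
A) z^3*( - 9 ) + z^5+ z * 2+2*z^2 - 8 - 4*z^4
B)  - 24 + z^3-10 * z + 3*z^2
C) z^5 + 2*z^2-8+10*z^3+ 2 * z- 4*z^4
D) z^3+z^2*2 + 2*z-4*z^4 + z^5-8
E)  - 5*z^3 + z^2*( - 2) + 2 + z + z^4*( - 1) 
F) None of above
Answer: F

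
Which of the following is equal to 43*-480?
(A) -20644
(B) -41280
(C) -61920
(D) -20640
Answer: D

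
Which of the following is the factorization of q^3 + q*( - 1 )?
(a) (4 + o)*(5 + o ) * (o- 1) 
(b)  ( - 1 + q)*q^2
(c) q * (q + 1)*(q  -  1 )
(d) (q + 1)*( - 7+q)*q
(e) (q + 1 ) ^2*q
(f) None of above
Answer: c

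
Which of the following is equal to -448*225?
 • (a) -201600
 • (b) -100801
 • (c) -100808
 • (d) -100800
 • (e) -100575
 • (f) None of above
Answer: d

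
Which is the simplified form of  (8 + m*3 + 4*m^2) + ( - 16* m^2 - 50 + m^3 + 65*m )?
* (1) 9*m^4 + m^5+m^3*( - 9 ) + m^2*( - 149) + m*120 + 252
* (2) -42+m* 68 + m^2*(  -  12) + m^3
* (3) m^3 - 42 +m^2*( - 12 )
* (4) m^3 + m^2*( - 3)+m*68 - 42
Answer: 2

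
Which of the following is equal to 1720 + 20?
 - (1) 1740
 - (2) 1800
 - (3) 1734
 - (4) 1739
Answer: 1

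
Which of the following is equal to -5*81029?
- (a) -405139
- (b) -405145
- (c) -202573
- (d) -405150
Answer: b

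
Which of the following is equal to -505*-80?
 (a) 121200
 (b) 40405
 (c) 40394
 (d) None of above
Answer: d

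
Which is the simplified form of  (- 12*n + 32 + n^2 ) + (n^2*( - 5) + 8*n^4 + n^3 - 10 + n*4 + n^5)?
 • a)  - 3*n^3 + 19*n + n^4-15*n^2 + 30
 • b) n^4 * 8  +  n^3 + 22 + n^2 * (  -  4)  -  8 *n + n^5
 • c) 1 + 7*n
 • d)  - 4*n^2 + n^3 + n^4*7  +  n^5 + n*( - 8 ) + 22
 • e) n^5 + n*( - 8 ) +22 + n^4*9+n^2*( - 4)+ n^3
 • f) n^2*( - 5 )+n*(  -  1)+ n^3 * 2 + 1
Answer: b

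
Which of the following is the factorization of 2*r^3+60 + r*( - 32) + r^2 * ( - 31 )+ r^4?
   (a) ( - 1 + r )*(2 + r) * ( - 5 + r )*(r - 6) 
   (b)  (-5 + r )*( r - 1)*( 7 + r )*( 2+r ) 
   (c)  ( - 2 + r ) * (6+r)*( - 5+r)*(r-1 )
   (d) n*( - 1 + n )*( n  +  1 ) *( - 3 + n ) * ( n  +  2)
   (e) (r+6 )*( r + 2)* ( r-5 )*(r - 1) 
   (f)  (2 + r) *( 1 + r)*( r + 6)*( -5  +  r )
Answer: e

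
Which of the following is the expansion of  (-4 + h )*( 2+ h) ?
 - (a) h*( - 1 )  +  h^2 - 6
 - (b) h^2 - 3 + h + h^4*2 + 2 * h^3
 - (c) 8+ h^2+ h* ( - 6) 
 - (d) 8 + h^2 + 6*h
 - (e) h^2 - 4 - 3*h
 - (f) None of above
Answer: f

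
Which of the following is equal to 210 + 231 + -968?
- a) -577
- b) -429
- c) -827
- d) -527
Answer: d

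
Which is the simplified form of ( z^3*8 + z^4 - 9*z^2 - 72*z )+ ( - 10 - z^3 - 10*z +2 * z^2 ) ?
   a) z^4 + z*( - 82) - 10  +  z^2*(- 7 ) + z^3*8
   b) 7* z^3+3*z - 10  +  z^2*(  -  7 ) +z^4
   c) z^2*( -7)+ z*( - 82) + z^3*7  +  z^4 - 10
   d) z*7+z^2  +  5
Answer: c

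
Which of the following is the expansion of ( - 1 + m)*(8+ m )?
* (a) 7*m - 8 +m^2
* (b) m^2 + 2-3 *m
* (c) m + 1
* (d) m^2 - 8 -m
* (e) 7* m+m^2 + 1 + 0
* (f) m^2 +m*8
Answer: a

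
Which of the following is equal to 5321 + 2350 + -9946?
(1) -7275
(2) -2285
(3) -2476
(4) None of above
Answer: 4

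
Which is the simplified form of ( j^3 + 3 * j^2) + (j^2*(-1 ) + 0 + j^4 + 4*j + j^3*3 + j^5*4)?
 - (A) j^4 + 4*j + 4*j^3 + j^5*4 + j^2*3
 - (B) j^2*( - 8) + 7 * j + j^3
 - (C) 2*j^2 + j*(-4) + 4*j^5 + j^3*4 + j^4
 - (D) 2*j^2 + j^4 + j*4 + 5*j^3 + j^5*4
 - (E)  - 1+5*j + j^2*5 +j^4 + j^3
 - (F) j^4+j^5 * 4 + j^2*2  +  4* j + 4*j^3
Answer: F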